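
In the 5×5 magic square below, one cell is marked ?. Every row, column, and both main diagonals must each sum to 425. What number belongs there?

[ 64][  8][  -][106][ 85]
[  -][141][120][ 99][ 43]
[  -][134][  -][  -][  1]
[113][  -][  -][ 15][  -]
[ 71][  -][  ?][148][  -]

29

The remaining cell in row 1 is (1,3) = 425 − 263 = 162.
Row 2: 141 + 120 + 99 + 43 + ? = 425, so (2,1) = 22.
Column 1 needs 425; the known cells sum to 270, so (3,1) = 155.
Column 4 needs 425; the known cells sum to 368, so (3,4) = 57.
Using row 3: 155 + 134 + 57 + 1 + ? → (3,3) = 425 − 347 = 78.
Main diagonal: 64 + 141 + 78 + 15 + ? = 425, so (5,5) = 127.
Anti-diagonal must total 425; the given cells sum to 333, so (4,2) = 92.
Column 2 must total 425; the given cells sum to 375, so (5,2) = 50.
From column 5, 425 − (85 + 43 + 1 + 127) gives (4,5) = 169.
Using row 4: 113 + 92 + 15 + 169 + ? → (4,3) = 425 − 389 = 36.
The remaining cell in row 5 is (5,3) = 425 − 396 = 29.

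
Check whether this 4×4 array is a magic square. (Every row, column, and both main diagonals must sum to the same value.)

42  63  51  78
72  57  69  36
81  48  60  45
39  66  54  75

Row 1: 42 + 63 + 51 + 78 = 234.
Row 2: 72 + 57 + 69 + 36 = 234.
Row 3: 81 + 48 + 60 + 45 = 234.
Row 4: 39 + 66 + 54 + 75 = 234.
Column 1: 42 + 72 + 81 + 39 = 234.
Column 2: 63 + 57 + 48 + 66 = 234.
Column 3: 51 + 69 + 60 + 54 = 234.
Column 4: 78 + 36 + 45 + 75 = 234.
Main diagonal: 42 + 57 + 60 + 75 = 234.
Anti-diagonal: 78 + 69 + 48 + 39 = 234.
All lines sum to 234.

Yes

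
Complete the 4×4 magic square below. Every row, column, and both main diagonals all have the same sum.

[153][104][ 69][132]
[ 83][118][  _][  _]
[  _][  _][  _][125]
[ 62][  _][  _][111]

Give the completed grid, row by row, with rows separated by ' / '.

Row 1 is already complete: 153 + 104 + 69 + 132 = 458, so that is the magic constant.
Using column 1: 153 + 83 + 62 + ? → (3,1) = 458 − 298 = 160.
Using column 4: 132 + 125 + 111 + ? → (2,4) = 458 − 368 = 90.
Main diagonal needs 458; the known cells sum to 382, so (3,3) = 76.
Row 2 must total 458; the given cells sum to 291, so (2,3) = 167.
Row 3: 160 + 76 + 125 + ? = 458, so (3,2) = 97.
From column 2, 458 − (104 + 118 + 97) gives (4,2) = 139.
The remaining cell in column 3 is (4,3) = 458 − 312 = 146.

153 104 69 132 / 83 118 167 90 / 160 97 76 125 / 62 139 146 111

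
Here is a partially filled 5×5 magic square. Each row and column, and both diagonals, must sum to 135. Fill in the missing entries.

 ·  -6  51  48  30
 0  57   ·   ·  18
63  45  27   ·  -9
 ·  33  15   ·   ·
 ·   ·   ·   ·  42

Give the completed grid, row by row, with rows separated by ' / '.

12 -6 51 48 30 / 0 57 39 21 18 / 63 45 27 9 -9 / 36 33 15 -3 54 / 24 6 3 60 42

From row 1, 135 − (-6 + 51 + 48 + 30) gives (1,1) = 12.
Row 3 needs 135; the known cells sum to 126, so (3,4) = 9.
The remaining cell in column 2 is (5,2) = 135 − 129 = 6.
Using column 5: 30 + 18 + (-9) + 42 + ? → (4,5) = 135 − 81 = 54.
Main diagonal must total 135; the given cells sum to 138, so (4,4) = -3.
Row 4 needs 135; the known cells sum to 99, so (4,1) = 36.
The remaining cell in column 1 is (5,1) = 135 − 111 = 24.
Anti-diagonal needs 135; the known cells sum to 114, so (2,4) = 21.
Using row 2: 0 + 57 + 21 + 18 + ? → (2,3) = 135 − 96 = 39.
From column 3, 135 − (51 + 39 + 27 + 15) gives (5,3) = 3.
Column 4 needs 135; the known cells sum to 75, so (5,4) = 60.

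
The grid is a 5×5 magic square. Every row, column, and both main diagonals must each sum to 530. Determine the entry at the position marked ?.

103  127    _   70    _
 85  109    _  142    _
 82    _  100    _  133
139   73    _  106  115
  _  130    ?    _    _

From row 4, 530 − (139 + 73 + 106 + 115) gives (4,3) = 97.
Column 1 must total 530; the given cells sum to 409, so (5,1) = 121.
From column 2, 530 − (127 + 109 + 73 + 130) gives (3,2) = 91.
Main diagonal needs 530; the known cells sum to 418, so (5,5) = 112.
From anti-diagonal, 530 − (142 + 100 + 73 + 121) gives (1,5) = 94.
From row 1, 530 − (103 + 127 + 70 + 94) gives (1,3) = 136.
The remaining cell in row 3 is (3,4) = 530 − 406 = 124.
Using column 4: 70 + 142 + 124 + 106 + ? → (5,4) = 530 − 442 = 88.
Using column 5: 94 + 133 + 115 + 112 + ? → (2,5) = 530 − 454 = 76.
The remaining cell in row 2 is (2,3) = 530 − 412 = 118.
Row 5 must total 530; the given cells sum to 451, so (5,3) = 79.

79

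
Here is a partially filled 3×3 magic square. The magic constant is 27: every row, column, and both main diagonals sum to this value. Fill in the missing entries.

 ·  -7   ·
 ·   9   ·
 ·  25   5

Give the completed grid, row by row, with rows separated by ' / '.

13 -7 21 / 17 9 1 / -3 25 5

From row 3, 27 − (25 + 5) gives (3,1) = -3.
Main diagonal must total 27; the given cells sum to 14, so (1,1) = 13.
From anti-diagonal, 27 − (9 + (-3)) gives (1,3) = 21.
Column 1: 13 + (-3) + ? = 27, so (2,1) = 17.
Column 3 needs 27; the known cells sum to 26, so (2,3) = 1.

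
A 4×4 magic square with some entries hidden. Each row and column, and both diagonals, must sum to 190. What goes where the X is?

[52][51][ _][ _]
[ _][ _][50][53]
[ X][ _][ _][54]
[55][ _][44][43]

Row 4 must total 190; the given cells sum to 142, so (4,2) = 48.
Column 4 needs 190; the known cells sum to 150, so (1,4) = 40.
Anti-diagonal must total 190; the given cells sum to 145, so (3,2) = 45.
From row 1, 190 − (52 + 51 + 40) gives (1,3) = 47.
The remaining cell in column 2 is (2,2) = 190 − 144 = 46.
From column 3, 190 − (47 + 50 + 44) gives (3,3) = 49.
From row 2, 190 − (46 + 50 + 53) gives (2,1) = 41.
Using row 3: 45 + 49 + 54 + ? → (3,1) = 190 − 148 = 42.

42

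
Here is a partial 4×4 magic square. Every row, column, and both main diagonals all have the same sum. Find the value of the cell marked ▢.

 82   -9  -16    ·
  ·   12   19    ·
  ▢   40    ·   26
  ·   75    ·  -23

Column 2 is complete and sums to 118; that is the magic constant.
From row 1, 118 − (82 + (-9) + (-16)) gives (1,4) = 61.
Column 4 must total 118; the given cells sum to 64, so (2,4) = 54.
Using main diagonal: 82 + 12 + (-23) + ? → (3,3) = 118 − 71 = 47.
Anti-diagonal must total 118; the given cells sum to 120, so (4,1) = -2.
The remaining cell in row 2 is (2,1) = 118 − 85 = 33.
Row 3 needs 118; the known cells sum to 113, so (3,1) = 5.

5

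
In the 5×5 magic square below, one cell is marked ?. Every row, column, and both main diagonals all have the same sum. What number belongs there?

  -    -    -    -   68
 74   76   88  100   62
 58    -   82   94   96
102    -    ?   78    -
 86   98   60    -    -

Row 2 is complete and sums to 400; that is the magic constant.
Using row 3: 58 + 82 + 94 + 96 + ? → (3,2) = 400 − 330 = 70.
Column 1 must total 400; the given cells sum to 320, so (1,1) = 80.
Using main diagonal: 80 + 76 + 82 + 78 + ? → (5,5) = 400 − 316 = 84.
The remaining cell in anti-diagonal is (4,2) = 400 − 336 = 64.
Using row 5: 86 + 98 + 60 + 84 + ? → (5,4) = 400 − 328 = 72.
Column 2 needs 400; the known cells sum to 308, so (1,2) = 92.
Column 4: 100 + 94 + 78 + 72 + ? = 400, so (1,4) = 56.
Column 5 must total 400; the given cells sum to 310, so (4,5) = 90.
Row 1: 80 + 92 + 56 + 68 + ? = 400, so (1,3) = 104.
Using row 4: 102 + 64 + 78 + 90 + ? → (4,3) = 400 − 334 = 66.

66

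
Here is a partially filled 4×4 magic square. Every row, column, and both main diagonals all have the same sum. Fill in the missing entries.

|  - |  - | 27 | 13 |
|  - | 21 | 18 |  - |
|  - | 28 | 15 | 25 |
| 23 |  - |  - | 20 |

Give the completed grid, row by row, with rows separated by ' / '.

26 16 27 13 / 19 21 18 24 / 14 28 15 25 / 23 17 22 20

Anti-diagonal is already complete: 13 + 18 + 28 + 23 = 82, so that is the magic constant.
Row 3 needs 82; the known cells sum to 68, so (3,1) = 14.
Column 3 must total 82; the given cells sum to 60, so (4,3) = 22.
From column 4, 82 − (13 + 25 + 20) gives (2,4) = 24.
Main diagonal must total 82; the given cells sum to 56, so (1,1) = 26.
Row 1 must total 82; the given cells sum to 66, so (1,2) = 16.
Row 2 must total 82; the given cells sum to 63, so (2,1) = 19.
Row 4 must total 82; the given cells sum to 65, so (4,2) = 17.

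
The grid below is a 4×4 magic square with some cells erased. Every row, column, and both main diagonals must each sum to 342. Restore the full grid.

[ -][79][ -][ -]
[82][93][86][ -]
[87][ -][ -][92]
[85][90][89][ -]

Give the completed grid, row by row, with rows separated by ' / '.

Row 2: 82 + 93 + 86 + ? = 342, so (2,4) = 81.
From row 4, 342 − (85 + 90 + 89) gives (4,4) = 78.
Column 1 must total 342; the given cells sum to 254, so (1,1) = 88.
Using column 2: 79 + 93 + 90 + ? → (3,2) = 342 − 262 = 80.
Column 4 must total 342; the given cells sum to 251, so (1,4) = 91.
Main diagonal needs 342; the known cells sum to 259, so (3,3) = 83.
Row 1: 88 + 79 + 91 + ? = 342, so (1,3) = 84.

88 79 84 91 / 82 93 86 81 / 87 80 83 92 / 85 90 89 78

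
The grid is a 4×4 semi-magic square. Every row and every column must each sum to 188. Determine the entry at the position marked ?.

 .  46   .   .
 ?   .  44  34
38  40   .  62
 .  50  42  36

58

From row 3, 188 − (38 + 40 + 62) gives (3,3) = 48.
The remaining cell in row 4 is (4,1) = 188 − 128 = 60.
Using column 2: 46 + 40 + 50 + ? → (2,2) = 188 − 136 = 52.
Using column 3: 44 + 48 + 42 + ? → (1,3) = 188 − 134 = 54.
Using column 4: 34 + 62 + 36 + ? → (1,4) = 188 − 132 = 56.
Row 1 must total 188; the given cells sum to 156, so (1,1) = 32.
The remaining cell in row 2 is (2,1) = 188 − 130 = 58.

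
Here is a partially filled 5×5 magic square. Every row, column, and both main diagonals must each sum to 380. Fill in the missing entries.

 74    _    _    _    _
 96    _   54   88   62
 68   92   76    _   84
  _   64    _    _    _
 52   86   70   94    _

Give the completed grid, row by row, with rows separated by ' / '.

Row 2: 96 + 54 + 88 + 62 + ? = 380, so (2,2) = 80.
Row 3 must total 380; the given cells sum to 320, so (3,4) = 60.
Row 5: 52 + 86 + 70 + 94 + ? = 380, so (5,5) = 78.
Column 1 must total 380; the given cells sum to 290, so (4,1) = 90.
Column 2: 80 + 92 + 64 + 86 + ? = 380, so (1,2) = 58.
Main diagonal: 74 + 80 + 76 + 78 + ? = 380, so (4,4) = 72.
Anti-diagonal: 88 + 76 + 64 + 52 + ? = 380, so (1,5) = 100.
Using column 4: 88 + 60 + 72 + 94 + ? → (1,4) = 380 − 314 = 66.
From column 5, 380 − (100 + 62 + 84 + 78) gives (4,5) = 56.
Row 1 must total 380; the given cells sum to 298, so (1,3) = 82.
Row 4 must total 380; the given cells sum to 282, so (4,3) = 98.

74 58 82 66 100 / 96 80 54 88 62 / 68 92 76 60 84 / 90 64 98 72 56 / 52 86 70 94 78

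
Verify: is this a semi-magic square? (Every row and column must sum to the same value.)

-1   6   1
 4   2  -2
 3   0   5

No — column 1 sums to 6 but row 2 sums to 4.

Row 1: -1 + 6 + 1 = 6.
Row 2: 4 + 2 + (-2) = 4.
Row 3: 3 + 0 + 5 = 8.
Column 1: -1 + 4 + 3 = 6.
Column 2: 6 + 2 + 0 = 8.
Column 3: 1 + (-2) + 5 = 4.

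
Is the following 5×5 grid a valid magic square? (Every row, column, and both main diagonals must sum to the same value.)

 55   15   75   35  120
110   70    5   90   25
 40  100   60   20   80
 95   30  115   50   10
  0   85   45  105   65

Yes

Row 1: 55 + 15 + 75 + 35 + 120 = 300.
Row 2: 110 + 70 + 5 + 90 + 25 = 300.
Row 3: 40 + 100 + 60 + 20 + 80 = 300.
Row 4: 95 + 30 + 115 + 50 + 10 = 300.
Row 5: 0 + 85 + 45 + 105 + 65 = 300.
Column 1: 55 + 110 + 40 + 95 + 0 = 300.
Column 2: 15 + 70 + 100 + 30 + 85 = 300.
Column 3: 75 + 5 + 60 + 115 + 45 = 300.
Column 4: 35 + 90 + 20 + 50 + 105 = 300.
Column 5: 120 + 25 + 80 + 10 + 65 = 300.
Main diagonal: 55 + 70 + 60 + 50 + 65 = 300.
Anti-diagonal: 120 + 90 + 60 + 30 + 0 = 300.
All lines sum to 300.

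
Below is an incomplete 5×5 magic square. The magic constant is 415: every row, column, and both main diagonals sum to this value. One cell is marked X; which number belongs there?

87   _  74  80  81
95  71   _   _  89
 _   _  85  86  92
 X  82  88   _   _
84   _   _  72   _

76

The remaining cell in row 1 is (1,2) = 415 − 322 = 93.
From anti-diagonal, 415 − (81 + 85 + 82 + 84) gives (2,4) = 83.
Using row 2: 95 + 71 + 83 + 89 + ? → (2,3) = 415 − 338 = 77.
The remaining cell in column 3 is (5,3) = 415 − 324 = 91.
Column 4 needs 415; the known cells sum to 321, so (4,4) = 94.
Using main diagonal: 87 + 71 + 85 + 94 + ? → (5,5) = 415 − 337 = 78.
Row 5 needs 415; the known cells sum to 325, so (5,2) = 90.
From column 2, 415 − (93 + 71 + 82 + 90) gives (3,2) = 79.
From column 5, 415 − (81 + 89 + 92 + 78) gives (4,5) = 75.
Using row 3: 79 + 85 + 86 + 92 + ? → (3,1) = 415 − 342 = 73.
The remaining cell in row 4 is (4,1) = 415 − 339 = 76.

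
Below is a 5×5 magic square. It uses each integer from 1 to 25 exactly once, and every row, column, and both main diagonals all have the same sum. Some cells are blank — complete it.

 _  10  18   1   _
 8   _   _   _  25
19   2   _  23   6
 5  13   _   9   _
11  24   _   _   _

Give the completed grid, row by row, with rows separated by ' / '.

The entries are 1 through 25, which sum to 325, so each line sums to 325/5 = 65.
Row 3 needs 65; the known cells sum to 50, so (3,3) = 15.
Column 1: 8 + 19 + 5 + 11 + ? = 65, so (1,1) = 22.
Column 2: 10 + 2 + 13 + 24 + ? = 65, so (2,2) = 16.
Using main diagonal: 22 + 16 + 15 + 9 + ? → (5,5) = 65 − 62 = 3.
Using row 1: 22 + 10 + 18 + 1 + ? → (1,5) = 65 − 51 = 14.
Column 5: 14 + 25 + 6 + 3 + ? = 65, so (4,5) = 17.
Anti-diagonal needs 65; the known cells sum to 53, so (2,4) = 12.
From row 2, 65 − (8 + 16 + 12 + 25) gives (2,3) = 4.
The remaining cell in row 4 is (4,3) = 65 − 44 = 21.
From column 3, 65 − (18 + 4 + 15 + 21) gives (5,3) = 7.
Using column 4: 1 + 12 + 23 + 9 + ? → (5,4) = 65 − 45 = 20.

22 10 18 1 14 / 8 16 4 12 25 / 19 2 15 23 6 / 5 13 21 9 17 / 11 24 7 20 3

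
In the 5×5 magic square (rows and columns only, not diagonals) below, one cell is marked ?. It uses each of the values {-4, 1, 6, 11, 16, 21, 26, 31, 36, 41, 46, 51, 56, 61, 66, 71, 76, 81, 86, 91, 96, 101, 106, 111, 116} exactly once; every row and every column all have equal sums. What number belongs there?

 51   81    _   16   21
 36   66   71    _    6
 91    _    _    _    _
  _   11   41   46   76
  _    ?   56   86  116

The 25 entries sum to 1400, so each line sums to 1400/5 = 280.
The remaining cell in row 1 is (1,3) = 280 − 169 = 111.
From row 2, 280 − (36 + 66 + 71 + 6) gives (2,4) = 101.
Row 4 needs 280; the known cells sum to 174, so (4,1) = 106.
Column 1 must total 280; the given cells sum to 284, so (5,1) = -4.
The remaining cell in column 3 is (3,3) = 280 − 279 = 1.
Column 4: 16 + 101 + 46 + 86 + ? = 280, so (3,4) = 31.
From column 5, 280 − (21 + 6 + 76 + 116) gives (3,5) = 61.
Using row 3: 91 + 1 + 31 + 61 + ? → (3,2) = 280 − 184 = 96.
The remaining cell in row 5 is (5,2) = 280 − 254 = 26.

26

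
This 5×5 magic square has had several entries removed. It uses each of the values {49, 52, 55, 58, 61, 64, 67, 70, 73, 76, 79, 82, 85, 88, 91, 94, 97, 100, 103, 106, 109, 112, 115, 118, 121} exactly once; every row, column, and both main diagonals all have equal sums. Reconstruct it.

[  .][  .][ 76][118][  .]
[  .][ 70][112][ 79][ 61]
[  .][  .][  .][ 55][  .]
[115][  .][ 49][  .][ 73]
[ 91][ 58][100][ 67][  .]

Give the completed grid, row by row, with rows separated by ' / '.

52 94 76 118 85 / 103 70 112 79 61 / 64 121 88 55 97 / 115 82 49 106 73 / 91 58 100 67 109

The 25 entries sum to 2125, so each line sums to 2125/5 = 425.
From row 2, 425 − (70 + 112 + 79 + 61) gives (2,1) = 103.
Row 5: 91 + 58 + 100 + 67 + ? = 425, so (5,5) = 109.
Column 3: 76 + 112 + 49 + 100 + ? = 425, so (3,3) = 88.
Column 4 must total 425; the given cells sum to 319, so (4,4) = 106.
Main diagonal: 70 + 88 + 106 + 109 + ? = 425, so (1,1) = 52.
Row 4 needs 425; the known cells sum to 343, so (4,2) = 82.
Using column 1: 52 + 103 + 115 + 91 + ? → (3,1) = 425 − 361 = 64.
From anti-diagonal, 425 − (79 + 88 + 82 + 91) gives (1,5) = 85.
Row 1: 52 + 76 + 118 + 85 + ? = 425, so (1,2) = 94.
Column 2 must total 425; the given cells sum to 304, so (3,2) = 121.
Column 5: 85 + 61 + 73 + 109 + ? = 425, so (3,5) = 97.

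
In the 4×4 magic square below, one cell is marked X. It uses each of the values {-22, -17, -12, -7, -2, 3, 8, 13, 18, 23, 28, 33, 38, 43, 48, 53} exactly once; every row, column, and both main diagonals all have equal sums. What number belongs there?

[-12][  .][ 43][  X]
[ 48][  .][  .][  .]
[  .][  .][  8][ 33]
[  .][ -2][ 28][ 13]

The 16 entries sum to 248, so each line sums to 248/4 = 62.
The remaining cell in row 4 is (4,1) = 62 − 39 = 23.
Column 1: -12 + 48 + 23 + ? = 62, so (3,1) = 3.
Column 3 needs 62; the known cells sum to 79, so (2,3) = -17.
Main diagonal needs 62; the known cells sum to 9, so (2,2) = 53.
The remaining cell in row 2 is (2,4) = 62 − 84 = -22.
The remaining cell in row 3 is (3,2) = 62 − 44 = 18.
Column 2: 53 + 18 + (-2) + ? = 62, so (1,2) = -7.
Using column 4: -22 + 33 + 13 + ? → (1,4) = 62 − 24 = 38.

38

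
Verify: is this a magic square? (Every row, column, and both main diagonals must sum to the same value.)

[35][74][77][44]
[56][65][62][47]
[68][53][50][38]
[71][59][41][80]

Row 1: 35 + 74 + 77 + 44 = 230.
Row 2: 56 + 65 + 62 + 47 = 230.
Row 3: 68 + 53 + 50 + 38 = 209.
Row 4: 71 + 59 + 41 + 80 = 251.
Column 1: 35 + 56 + 68 + 71 = 230.
Column 2: 74 + 65 + 53 + 59 = 251.
Column 3: 77 + 62 + 50 + 41 = 230.
Column 4: 44 + 47 + 38 + 80 = 209.
Main diagonal: 35 + 65 + 50 + 80 = 230.
Anti-diagonal: 44 + 62 + 53 + 71 = 230.

No — anti-diagonal sums to 230 but column 2 sums to 251.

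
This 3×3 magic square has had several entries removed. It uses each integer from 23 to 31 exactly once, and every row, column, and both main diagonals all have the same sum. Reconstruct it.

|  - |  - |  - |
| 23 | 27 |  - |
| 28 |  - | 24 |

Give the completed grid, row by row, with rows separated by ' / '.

The entries are 23 through 31, which sum to 243, so each line sums to 243/3 = 81.
Row 2 must total 81; the given cells sum to 50, so (2,3) = 31.
Using row 3: 28 + 24 + ? → (3,2) = 81 − 52 = 29.
Column 1 must total 81; the given cells sum to 51, so (1,1) = 30.
Column 2: 27 + 29 + ? = 81, so (1,2) = 25.
Using column 3: 31 + 24 + ? → (1,3) = 81 − 55 = 26.

30 25 26 / 23 27 31 / 28 29 24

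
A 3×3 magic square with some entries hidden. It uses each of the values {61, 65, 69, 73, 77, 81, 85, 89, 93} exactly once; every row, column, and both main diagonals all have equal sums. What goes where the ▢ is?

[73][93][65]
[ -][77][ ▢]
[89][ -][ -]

85

The 9 entries sum to 693, so each line sums to 693/3 = 231.
From column 1, 231 − (73 + 89) gives (2,1) = 69.
Column 2 needs 231; the known cells sum to 170, so (3,2) = 61.
Main diagonal: 73 + 77 + ? = 231, so (3,3) = 81.
From row 2, 231 − (69 + 77) gives (2,3) = 85.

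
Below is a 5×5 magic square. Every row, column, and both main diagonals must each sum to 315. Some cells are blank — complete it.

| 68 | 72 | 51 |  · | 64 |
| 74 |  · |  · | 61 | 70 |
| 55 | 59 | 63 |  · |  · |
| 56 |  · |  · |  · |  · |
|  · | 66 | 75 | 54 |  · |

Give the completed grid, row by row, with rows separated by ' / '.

Row 1: 68 + 72 + 51 + 64 + ? = 315, so (1,4) = 60.
Column 1: 68 + 74 + 55 + 56 + ? = 315, so (5,1) = 62.
The remaining cell in anti-diagonal is (4,2) = 315 − 250 = 65.
From row 5, 315 − (62 + 66 + 75 + 54) gives (5,5) = 58.
From column 2, 315 − (72 + 59 + 65 + 66) gives (2,2) = 53.
The remaining cell in main diagonal is (4,4) = 315 − 242 = 73.
The remaining cell in row 2 is (2,3) = 315 − 258 = 57.
Column 3 must total 315; the given cells sum to 246, so (4,3) = 69.
The remaining cell in column 4 is (3,4) = 315 − 248 = 67.
Row 3 needs 315; the known cells sum to 244, so (3,5) = 71.
Row 4 must total 315; the given cells sum to 263, so (4,5) = 52.

68 72 51 60 64 / 74 53 57 61 70 / 55 59 63 67 71 / 56 65 69 73 52 / 62 66 75 54 58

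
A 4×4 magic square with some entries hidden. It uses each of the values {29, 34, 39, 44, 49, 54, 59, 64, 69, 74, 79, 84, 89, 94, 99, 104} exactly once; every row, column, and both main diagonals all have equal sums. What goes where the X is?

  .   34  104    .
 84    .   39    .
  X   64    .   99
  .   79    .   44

29

The 16 entries sum to 1064, so each line sums to 1064/4 = 266.
Column 2 needs 266; the known cells sum to 177, so (2,2) = 89.
Row 2: 84 + 89 + 39 + ? = 266, so (2,4) = 54.
Column 4: 54 + 99 + 44 + ? = 266, so (1,4) = 69.
Anti-diagonal: 69 + 39 + 64 + ? = 266, so (4,1) = 94.
Using row 1: 34 + 104 + 69 + ? → (1,1) = 266 − 207 = 59.
Row 4 must total 266; the given cells sum to 217, so (4,3) = 49.
From column 1, 266 − (59 + 84 + 94) gives (3,1) = 29.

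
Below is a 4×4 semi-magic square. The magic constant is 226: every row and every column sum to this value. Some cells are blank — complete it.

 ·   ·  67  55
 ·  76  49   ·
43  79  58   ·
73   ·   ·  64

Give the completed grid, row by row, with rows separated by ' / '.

70 34 67 55 / 40 76 49 61 / 43 79 58 46 / 73 37 52 64

Row 3: 43 + 79 + 58 + ? = 226, so (3,4) = 46.
Column 3: 67 + 49 + 58 + ? = 226, so (4,3) = 52.
From column 4, 226 − (55 + 46 + 64) gives (2,4) = 61.
Row 2: 76 + 49 + 61 + ? = 226, so (2,1) = 40.
Row 4 needs 226; the known cells sum to 189, so (4,2) = 37.
Column 1 needs 226; the known cells sum to 156, so (1,1) = 70.
Column 2 must total 226; the given cells sum to 192, so (1,2) = 34.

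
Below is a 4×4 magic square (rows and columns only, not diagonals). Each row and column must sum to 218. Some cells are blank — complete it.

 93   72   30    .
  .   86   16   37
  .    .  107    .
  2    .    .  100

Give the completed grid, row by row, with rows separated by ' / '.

93 72 30 23 / 79 86 16 37 / 44 9 107 58 / 2 51 65 100

The remaining cell in row 1 is (1,4) = 218 − 195 = 23.
Using row 2: 86 + 16 + 37 + ? → (2,1) = 218 − 139 = 79.
From column 1, 218 − (93 + 79 + 2) gives (3,1) = 44.
Using column 3: 30 + 16 + 107 + ? → (4,3) = 218 − 153 = 65.
Column 4: 23 + 37 + 100 + ? = 218, so (3,4) = 58.
The remaining cell in row 3 is (3,2) = 218 − 209 = 9.
The remaining cell in row 4 is (4,2) = 218 − 167 = 51.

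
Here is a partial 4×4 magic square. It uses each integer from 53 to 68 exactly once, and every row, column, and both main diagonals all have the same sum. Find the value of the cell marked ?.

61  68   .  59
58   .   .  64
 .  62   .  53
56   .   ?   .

The entries are 53 through 68, which sum to 968, so each line sums to 968/4 = 242.
Row 1 must total 242; the given cells sum to 188, so (1,3) = 54.
Column 1: 61 + 58 + 56 + ? = 242, so (3,1) = 67.
From column 4, 242 − (59 + 64 + 53) gives (4,4) = 66.
Anti-diagonal must total 242; the given cells sum to 177, so (2,3) = 65.
Using row 2: 58 + 65 + 64 + ? → (2,2) = 242 − 187 = 55.
Row 3 must total 242; the given cells sum to 182, so (3,3) = 60.
Column 2 needs 242; the known cells sum to 185, so (4,2) = 57.
Column 3 needs 242; the known cells sum to 179, so (4,3) = 63.

63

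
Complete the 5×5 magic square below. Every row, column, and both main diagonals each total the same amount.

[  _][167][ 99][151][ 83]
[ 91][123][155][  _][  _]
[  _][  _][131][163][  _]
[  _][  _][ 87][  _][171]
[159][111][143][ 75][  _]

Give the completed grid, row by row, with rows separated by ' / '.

Column 3 is already complete: 99 + 155 + 131 + 87 + 143 = 615, so that is the magic constant.
Row 1 must total 615; the given cells sum to 500, so (1,1) = 115.
Row 5 must total 615; the given cells sum to 488, so (5,5) = 127.
Main diagonal: 115 + 123 + 131 + 127 + ? = 615, so (4,4) = 119.
Column 4: 151 + 163 + 119 + 75 + ? = 615, so (2,4) = 107.
Anti-diagonal must total 615; the given cells sum to 480, so (4,2) = 135.
Using row 2: 91 + 123 + 155 + 107 + ? → (2,5) = 615 − 476 = 139.
From row 4, 615 − (135 + 87 + 119 + 171) gives (4,1) = 103.
Column 1 needs 615; the known cells sum to 468, so (3,1) = 147.
Column 2 must total 615; the given cells sum to 536, so (3,2) = 79.
From column 5, 615 − (83 + 139 + 171 + 127) gives (3,5) = 95.

115 167 99 151 83 / 91 123 155 107 139 / 147 79 131 163 95 / 103 135 87 119 171 / 159 111 143 75 127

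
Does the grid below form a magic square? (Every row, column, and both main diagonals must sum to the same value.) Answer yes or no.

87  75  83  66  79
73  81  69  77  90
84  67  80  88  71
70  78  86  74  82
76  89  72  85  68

Yes

Row 1: 87 + 75 + 83 + 66 + 79 = 390.
Row 2: 73 + 81 + 69 + 77 + 90 = 390.
Row 3: 84 + 67 + 80 + 88 + 71 = 390.
Row 4: 70 + 78 + 86 + 74 + 82 = 390.
Row 5: 76 + 89 + 72 + 85 + 68 = 390.
Column 1: 87 + 73 + 84 + 70 + 76 = 390.
Column 2: 75 + 81 + 67 + 78 + 89 = 390.
Column 3: 83 + 69 + 80 + 86 + 72 = 390.
Column 4: 66 + 77 + 88 + 74 + 85 = 390.
Column 5: 79 + 90 + 71 + 82 + 68 = 390.
Main diagonal: 87 + 81 + 80 + 74 + 68 = 390.
Anti-diagonal: 79 + 77 + 80 + 78 + 76 = 390.
All lines sum to 390.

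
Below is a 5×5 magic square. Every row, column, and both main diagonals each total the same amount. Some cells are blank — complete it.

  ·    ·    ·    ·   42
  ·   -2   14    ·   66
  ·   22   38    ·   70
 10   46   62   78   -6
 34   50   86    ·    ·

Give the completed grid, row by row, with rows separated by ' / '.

58 74 -10 26 42 / 82 -2 14 30 66 / 6 22 38 54 70 / 10 46 62 78 -6 / 34 50 86 2 18

Row 4 is already complete: 10 + 46 + 62 + 78 + -6 = 190, so that is the magic constant.
Column 2 needs 190; the known cells sum to 116, so (1,2) = 74.
The remaining cell in column 3 is (1,3) = 190 − 200 = -10.
Column 5 must total 190; the given cells sum to 172, so (5,5) = 18.
From main diagonal, 190 − (-2 + 38 + 78 + 18) gives (1,1) = 58.
Anti-diagonal must total 190; the given cells sum to 160, so (2,4) = 30.
Row 1: 58 + 74 + (-10) + 42 + ? = 190, so (1,4) = 26.
From row 2, 190 − (-2 + 14 + 30 + 66) gives (2,1) = 82.
The remaining cell in row 5 is (5,4) = 190 − 188 = 2.
Column 1 needs 190; the known cells sum to 184, so (3,1) = 6.
The remaining cell in column 4 is (3,4) = 190 − 136 = 54.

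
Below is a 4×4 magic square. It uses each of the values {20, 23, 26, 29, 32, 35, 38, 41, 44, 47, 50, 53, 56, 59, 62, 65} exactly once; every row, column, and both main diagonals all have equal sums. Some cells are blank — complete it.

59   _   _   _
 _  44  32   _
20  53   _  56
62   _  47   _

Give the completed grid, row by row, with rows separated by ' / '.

59 38 50 23 / 29 44 32 65 / 20 53 41 56 / 62 35 47 26

The 16 entries sum to 680, so each line sums to 680/4 = 170.
Row 3 must total 170; the given cells sum to 129, so (3,3) = 41.
Column 1 needs 170; the known cells sum to 141, so (2,1) = 29.
Column 3 needs 170; the known cells sum to 120, so (1,3) = 50.
The remaining cell in main diagonal is (4,4) = 170 − 144 = 26.
Anti-diagonal: 32 + 53 + 62 + ? = 170, so (1,4) = 23.
Row 1 must total 170; the given cells sum to 132, so (1,2) = 38.
Row 2 needs 170; the known cells sum to 105, so (2,4) = 65.
Row 4 must total 170; the given cells sum to 135, so (4,2) = 35.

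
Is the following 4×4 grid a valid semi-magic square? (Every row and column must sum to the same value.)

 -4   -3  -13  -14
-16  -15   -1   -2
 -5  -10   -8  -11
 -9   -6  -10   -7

No — column 4 sums to -34 but column 3 sums to -32.

Row 1: -4 + (-3) + (-13) + (-14) = -34.
Row 2: -16 + (-15) + (-1) + (-2) = -34.
Row 3: -5 + (-10) + (-8) + (-11) = -34.
Row 4: -9 + (-6) + (-10) + (-7) = -32.
Column 1: -4 + (-16) + (-5) + (-9) = -34.
Column 2: -3 + (-15) + (-10) + (-6) = -34.
Column 3: -13 + (-1) + (-8) + (-10) = -32.
Column 4: -14 + (-2) + (-11) + (-7) = -34.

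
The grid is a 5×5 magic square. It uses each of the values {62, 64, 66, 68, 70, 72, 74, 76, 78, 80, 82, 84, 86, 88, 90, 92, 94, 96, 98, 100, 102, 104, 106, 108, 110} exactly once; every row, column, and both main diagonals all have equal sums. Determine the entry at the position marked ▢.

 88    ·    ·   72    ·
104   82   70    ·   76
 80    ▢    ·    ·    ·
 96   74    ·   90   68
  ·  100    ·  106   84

108

The 25 entries sum to 2150, so each line sums to 2150/5 = 430.
The remaining cell in row 2 is (2,4) = 430 − 332 = 98.
From row 4, 430 − (96 + 74 + 90 + 68) gives (4,3) = 102.
Using column 1: 88 + 104 + 80 + 96 + ? → (5,1) = 430 − 368 = 62.
Column 4 must total 430; the given cells sum to 366, so (3,4) = 64.
Main diagonal: 88 + 82 + 90 + 84 + ? = 430, so (3,3) = 86.
Anti-diagonal: 98 + 86 + 74 + 62 + ? = 430, so (1,5) = 110.
From row 5, 430 − (62 + 100 + 106 + 84) gives (5,3) = 78.
The remaining cell in column 3 is (1,3) = 430 − 336 = 94.
Using column 5: 110 + 76 + 68 + 84 + ? → (3,5) = 430 − 338 = 92.
Using row 1: 88 + 94 + 72 + 110 + ? → (1,2) = 430 − 364 = 66.
From row 3, 430 − (80 + 86 + 64 + 92) gives (3,2) = 108.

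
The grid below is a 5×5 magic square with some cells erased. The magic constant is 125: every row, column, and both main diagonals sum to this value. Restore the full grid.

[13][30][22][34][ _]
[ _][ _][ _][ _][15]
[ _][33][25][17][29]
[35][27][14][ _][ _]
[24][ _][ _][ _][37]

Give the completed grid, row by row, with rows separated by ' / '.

Row 1: 13 + 30 + 22 + 34 + ? = 125, so (1,5) = 26.
Row 3 must total 125; the given cells sum to 104, so (3,1) = 21.
Column 1 needs 125; the known cells sum to 93, so (2,1) = 32.
Column 5 needs 125; the known cells sum to 107, so (4,5) = 18.
Anti-diagonal must total 125; the given cells sum to 102, so (2,4) = 23.
Row 4 needs 125; the known cells sum to 94, so (4,4) = 31.
Using column 4: 34 + 23 + 17 + 31 + ? → (5,4) = 125 − 105 = 20.
Main diagonal needs 125; the known cells sum to 106, so (2,2) = 19.
Using row 2: 32 + 19 + 23 + 15 + ? → (2,3) = 125 − 89 = 36.
Column 2: 30 + 19 + 33 + 27 + ? = 125, so (5,2) = 16.
Using column 3: 22 + 36 + 25 + 14 + ? → (5,3) = 125 − 97 = 28.

13 30 22 34 26 / 32 19 36 23 15 / 21 33 25 17 29 / 35 27 14 31 18 / 24 16 28 20 37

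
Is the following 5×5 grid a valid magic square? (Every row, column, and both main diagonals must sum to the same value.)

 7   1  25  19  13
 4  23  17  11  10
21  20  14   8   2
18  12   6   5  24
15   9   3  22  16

Yes

Row 1: 7 + 1 + 25 + 19 + 13 = 65.
Row 2: 4 + 23 + 17 + 11 + 10 = 65.
Row 3: 21 + 20 + 14 + 8 + 2 = 65.
Row 4: 18 + 12 + 6 + 5 + 24 = 65.
Row 5: 15 + 9 + 3 + 22 + 16 = 65.
Column 1: 7 + 4 + 21 + 18 + 15 = 65.
Column 2: 1 + 23 + 20 + 12 + 9 = 65.
Column 3: 25 + 17 + 14 + 6 + 3 = 65.
Column 4: 19 + 11 + 8 + 5 + 22 = 65.
Column 5: 13 + 10 + 2 + 24 + 16 = 65.
Main diagonal: 7 + 23 + 14 + 5 + 16 = 65.
Anti-diagonal: 13 + 11 + 14 + 12 + 15 = 65.
All lines sum to 65.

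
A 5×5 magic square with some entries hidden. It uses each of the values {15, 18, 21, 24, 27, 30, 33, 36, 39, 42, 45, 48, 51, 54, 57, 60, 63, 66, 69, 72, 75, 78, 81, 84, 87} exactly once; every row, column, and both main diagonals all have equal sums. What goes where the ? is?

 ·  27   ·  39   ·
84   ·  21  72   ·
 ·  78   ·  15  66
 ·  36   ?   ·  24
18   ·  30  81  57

The 25 entries sum to 1275, so each line sums to 1275/5 = 255.
Using row 5: 18 + 30 + 81 + 57 + ? → (5,2) = 255 − 186 = 69.
Column 2: 27 + 78 + 36 + 69 + ? = 255, so (2,2) = 45.
Column 4 needs 255; the known cells sum to 207, so (4,4) = 48.
Row 2 must total 255; the given cells sum to 222, so (2,5) = 33.
The remaining cell in column 5 is (1,5) = 255 − 180 = 75.
Using anti-diagonal: 75 + 72 + 36 + 18 + ? → (3,3) = 255 − 201 = 54.
From row 3, 255 − (78 + 54 + 15 + 66) gives (3,1) = 42.
Main diagonal: 45 + 54 + 48 + 57 + ? = 255, so (1,1) = 51.
The remaining cell in row 1 is (1,3) = 255 − 192 = 63.
Column 1 must total 255; the given cells sum to 195, so (4,1) = 60.
Column 3: 63 + 21 + 54 + 30 + ? = 255, so (4,3) = 87.

87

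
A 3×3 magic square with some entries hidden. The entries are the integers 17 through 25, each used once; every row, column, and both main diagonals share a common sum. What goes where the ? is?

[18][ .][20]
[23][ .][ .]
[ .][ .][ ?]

24

The entries are 17 through 25, which sum to 189, so each line sums to 189/3 = 63.
Row 1: 18 + 20 + ? = 63, so (1,2) = 25.
Column 1 must total 63; the given cells sum to 41, so (3,1) = 22.
Anti-diagonal needs 63; the known cells sum to 42, so (2,2) = 21.
Row 2: 23 + 21 + ? = 63, so (2,3) = 19.
Column 2 needs 63; the known cells sum to 46, so (3,2) = 17.
Column 3 must total 63; the given cells sum to 39, so (3,3) = 24.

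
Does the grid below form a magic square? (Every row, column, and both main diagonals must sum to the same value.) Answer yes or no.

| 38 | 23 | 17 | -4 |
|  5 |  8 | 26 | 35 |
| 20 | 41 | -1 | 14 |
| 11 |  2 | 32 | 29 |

Row 1: 38 + 23 + 17 + (-4) = 74.
Row 2: 5 + 8 + 26 + 35 = 74.
Row 3: 20 + 41 + (-1) + 14 = 74.
Row 4: 11 + 2 + 32 + 29 = 74.
Column 1: 38 + 5 + 20 + 11 = 74.
Column 2: 23 + 8 + 41 + 2 = 74.
Column 3: 17 + 26 + (-1) + 32 = 74.
Column 4: -4 + 35 + 14 + 29 = 74.
Main diagonal: 38 + 8 + (-1) + 29 = 74.
Anti-diagonal: -4 + 26 + 41 + 11 = 74.
All lines sum to 74.

Yes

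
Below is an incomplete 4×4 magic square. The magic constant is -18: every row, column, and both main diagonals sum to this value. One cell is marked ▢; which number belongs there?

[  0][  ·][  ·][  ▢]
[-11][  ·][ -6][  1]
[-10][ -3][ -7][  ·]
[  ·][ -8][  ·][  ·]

-12

Using row 2: -11 + (-6) + 1 + ? → (2,2) = -18 − (-16) = -2.
Row 3: -10 + (-3) + (-7) + ? = -18, so (3,4) = 2.
The remaining cell in column 1 is (4,1) = -18 − (-21) = 3.
Column 2 needs -18; the known cells sum to -13, so (1,2) = -5.
Using main diagonal: 0 + (-2) + (-7) + ? → (4,4) = -18 − (-9) = -9.
Anti-diagonal must total -18; the given cells sum to -6, so (1,4) = -12.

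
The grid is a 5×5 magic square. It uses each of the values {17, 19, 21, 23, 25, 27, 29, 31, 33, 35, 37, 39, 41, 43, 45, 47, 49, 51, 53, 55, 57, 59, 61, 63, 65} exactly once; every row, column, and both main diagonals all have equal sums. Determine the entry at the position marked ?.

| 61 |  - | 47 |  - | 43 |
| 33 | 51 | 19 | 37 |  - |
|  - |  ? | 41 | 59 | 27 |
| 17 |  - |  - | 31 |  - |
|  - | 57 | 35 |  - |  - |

The 25 entries sum to 1025, so each line sums to 1025/5 = 205.
From row 2, 205 − (33 + 51 + 19 + 37) gives (2,5) = 65.
The remaining cell in column 3 is (4,3) = 205 − 142 = 63.
From main diagonal, 205 − (61 + 51 + 41 + 31) gives (5,5) = 21.
Using column 5: 43 + 65 + 27 + 21 + ? → (4,5) = 205 − 156 = 49.
The remaining cell in row 4 is (4,2) = 205 − 160 = 45.
Anti-diagonal: 43 + 37 + 41 + 45 + ? = 205, so (5,1) = 39.
Row 5: 39 + 57 + 35 + 21 + ? = 205, so (5,4) = 53.
Column 1: 61 + 33 + 17 + 39 + ? = 205, so (3,1) = 55.
Column 4 needs 205; the known cells sum to 180, so (1,4) = 25.
From row 1, 205 − (61 + 47 + 25 + 43) gives (1,2) = 29.
The remaining cell in row 3 is (3,2) = 205 − 182 = 23.

23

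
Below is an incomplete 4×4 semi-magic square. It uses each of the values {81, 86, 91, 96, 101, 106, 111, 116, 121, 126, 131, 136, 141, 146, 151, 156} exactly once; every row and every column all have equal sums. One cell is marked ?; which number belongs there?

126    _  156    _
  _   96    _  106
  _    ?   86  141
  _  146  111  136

131

The 16 entries sum to 1896, so each line sums to 1896/4 = 474.
Row 4 must total 474; the given cells sum to 393, so (4,1) = 81.
Column 3 needs 474; the known cells sum to 353, so (2,3) = 121.
The remaining cell in column 4 is (1,4) = 474 − 383 = 91.
The remaining cell in row 1 is (1,2) = 474 − 373 = 101.
The remaining cell in row 2 is (2,1) = 474 − 323 = 151.
Column 1 must total 474; the given cells sum to 358, so (3,1) = 116.
Using column 2: 101 + 96 + 146 + ? → (3,2) = 474 − 343 = 131.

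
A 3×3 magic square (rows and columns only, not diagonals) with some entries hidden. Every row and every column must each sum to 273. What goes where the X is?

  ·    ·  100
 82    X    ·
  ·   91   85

From row 3, 273 − (91 + 85) gives (3,1) = 97.
Using column 1: 82 + 97 + ? → (1,1) = 273 − 179 = 94.
From column 3, 273 − (100 + 85) gives (2,3) = 88.
Row 1 needs 273; the known cells sum to 194, so (1,2) = 79.
The remaining cell in row 2 is (2,2) = 273 − 170 = 103.

103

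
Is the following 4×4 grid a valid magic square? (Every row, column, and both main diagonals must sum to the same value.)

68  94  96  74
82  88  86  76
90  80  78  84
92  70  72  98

Row 1: 68 + 94 + 96 + 74 = 332.
Row 2: 82 + 88 + 86 + 76 = 332.
Row 3: 90 + 80 + 78 + 84 = 332.
Row 4: 92 + 70 + 72 + 98 = 332.
Column 1: 68 + 82 + 90 + 92 = 332.
Column 2: 94 + 88 + 80 + 70 = 332.
Column 3: 96 + 86 + 78 + 72 = 332.
Column 4: 74 + 76 + 84 + 98 = 332.
Main diagonal: 68 + 88 + 78 + 98 = 332.
Anti-diagonal: 74 + 86 + 80 + 92 = 332.
All lines sum to 332.

Yes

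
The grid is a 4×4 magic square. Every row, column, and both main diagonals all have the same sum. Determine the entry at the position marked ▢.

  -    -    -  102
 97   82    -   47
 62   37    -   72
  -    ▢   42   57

92

Column 4 is complete and sums to 278; that is the magic constant.
From row 2, 278 − (97 + 82 + 47) gives (2,3) = 52.
Row 3 needs 278; the known cells sum to 171, so (3,3) = 107.
The remaining cell in column 3 is (1,3) = 278 − 201 = 77.
The remaining cell in main diagonal is (1,1) = 278 − 246 = 32.
Anti-diagonal: 102 + 52 + 37 + ? = 278, so (4,1) = 87.
From row 1, 278 − (32 + 77 + 102) gives (1,2) = 67.
Row 4 must total 278; the given cells sum to 186, so (4,2) = 92.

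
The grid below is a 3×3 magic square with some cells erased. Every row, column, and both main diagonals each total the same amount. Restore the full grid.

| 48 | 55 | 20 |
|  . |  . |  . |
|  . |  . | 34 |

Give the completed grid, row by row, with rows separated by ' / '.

48 55 20 / 13 41 69 / 62 27 34

Row 1 is already complete: 48 + 55 + 20 = 123, so that is the magic constant.
The remaining cell in column 3 is (2,3) = 123 − 54 = 69.
Using main diagonal: 48 + 34 + ? → (2,2) = 123 − 82 = 41.
Anti-diagonal: 20 + 41 + ? = 123, so (3,1) = 62.
The remaining cell in row 2 is (2,1) = 123 − 110 = 13.
Row 3 must total 123; the given cells sum to 96, so (3,2) = 27.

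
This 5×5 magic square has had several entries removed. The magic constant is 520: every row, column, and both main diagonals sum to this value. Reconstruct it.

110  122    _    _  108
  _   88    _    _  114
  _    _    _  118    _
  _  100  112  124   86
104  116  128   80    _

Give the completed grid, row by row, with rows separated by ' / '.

110 122 84 96 108 / 126 88 90 102 114 / 82 94 106 118 120 / 98 100 112 124 86 / 104 116 128 80 92

The remaining cell in row 4 is (4,1) = 520 − 422 = 98.
From row 5, 520 − (104 + 116 + 128 + 80) gives (5,5) = 92.
From column 2, 520 − (122 + 88 + 100 + 116) gives (3,2) = 94.
Using column 5: 108 + 114 + 86 + 92 + ? → (3,5) = 520 − 400 = 120.
Main diagonal: 110 + 88 + 124 + 92 + ? = 520, so (3,3) = 106.
Using anti-diagonal: 108 + 106 + 100 + 104 + ? → (2,4) = 520 − 418 = 102.
Row 3 needs 520; the known cells sum to 438, so (3,1) = 82.
From column 1, 520 − (110 + 82 + 98 + 104) gives (2,1) = 126.
Column 4: 102 + 118 + 124 + 80 + ? = 520, so (1,4) = 96.
From row 1, 520 − (110 + 122 + 96 + 108) gives (1,3) = 84.
Row 2 needs 520; the known cells sum to 430, so (2,3) = 90.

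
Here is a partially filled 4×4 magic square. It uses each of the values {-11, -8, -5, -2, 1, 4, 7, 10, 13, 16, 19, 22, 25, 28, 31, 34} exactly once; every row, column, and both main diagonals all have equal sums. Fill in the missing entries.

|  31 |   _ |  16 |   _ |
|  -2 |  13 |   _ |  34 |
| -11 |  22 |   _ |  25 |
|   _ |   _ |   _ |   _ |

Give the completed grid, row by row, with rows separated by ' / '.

31 4 16 -5 / -2 13 1 34 / -11 22 10 25 / 28 7 19 -8

The 16 entries sum to 184, so each line sums to 184/4 = 46.
The remaining cell in row 2 is (2,3) = 46 − 45 = 1.
From row 3, 46 − (-11 + 22 + 25) gives (3,3) = 10.
The remaining cell in column 1 is (4,1) = 46 − 18 = 28.
The remaining cell in column 3 is (4,3) = 46 − 27 = 19.
Main diagonal needs 46; the known cells sum to 54, so (4,4) = -8.
Anti-diagonal: 1 + 22 + 28 + ? = 46, so (1,4) = -5.
Row 1: 31 + 16 + (-5) + ? = 46, so (1,2) = 4.
Row 4 needs 46; the known cells sum to 39, so (4,2) = 7.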